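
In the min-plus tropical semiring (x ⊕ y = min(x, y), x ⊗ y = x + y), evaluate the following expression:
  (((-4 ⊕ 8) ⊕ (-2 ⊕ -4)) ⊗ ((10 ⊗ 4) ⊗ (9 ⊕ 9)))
(((-4 ⊕ 8) ⊕ (-2 ⊕ -4)) ⊗ ((10 ⊗ 4) ⊗ (9 ⊕ 9))) = 19

Expand innermost to outermost. Recall ⊕ takes the minimum of its arguments and ⊗ takes their sum. Working out the expression (((-4 ⊕ 8) ⊕ (-2 ⊕ -4)) ⊗ ((10 ⊗ 4) ⊗ (9 ⊕ 9))) gives 19.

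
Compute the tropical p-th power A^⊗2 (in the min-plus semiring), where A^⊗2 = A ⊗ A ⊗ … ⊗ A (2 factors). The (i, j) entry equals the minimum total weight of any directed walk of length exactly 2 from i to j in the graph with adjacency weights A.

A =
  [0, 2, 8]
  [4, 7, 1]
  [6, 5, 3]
A^⊗2 =
  [0, 2, 3]
  [4, 6, 4]
  [6, 8, 6]

Each entry (A^⊗2)_ij equals the minimum over all length-2 walks i = v_0 → v_1 → … → v_2 = j of Σ_t A[v_t][v_{t+1}]. For example, for (i, j) = (0, 2) we minimise over 3 possible intermediate vertex sequences; the minimum is 3, attained along the walk 0 → 1 → 2.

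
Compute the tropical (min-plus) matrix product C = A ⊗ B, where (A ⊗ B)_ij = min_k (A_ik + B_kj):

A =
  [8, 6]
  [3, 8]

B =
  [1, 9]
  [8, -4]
A ⊗ B =
  [9, 2]
  [4, 4]

Apply the min-plus product entry-by-entry:
  C[0][0] = min over k of (A[0][0] + B[0][0] = 8 + 1 = 9, A[0][1] + B[1][0] = 6 + 8 = 14) = 9 (attained at k = 0)
  C[0][1] = min over k of (A[0][0] + B[0][1] = 8 + 9 = 17, A[0][1] + B[1][1] = 6 + -4 = 2) = 2 (attained at k = 1)
  C[1][0] = min over k of (A[1][0] + B[0][0] = 3 + 1 = 4, A[1][1] + B[1][0] = 8 + 8 = 16) = 4 (attained at k = 0)
  C[1][1] = min over k of (A[1][0] + B[0][1] = 3 + 9 = 12, A[1][1] + B[1][1] = 8 + -4 = 4) = 4 (attained at k = 1)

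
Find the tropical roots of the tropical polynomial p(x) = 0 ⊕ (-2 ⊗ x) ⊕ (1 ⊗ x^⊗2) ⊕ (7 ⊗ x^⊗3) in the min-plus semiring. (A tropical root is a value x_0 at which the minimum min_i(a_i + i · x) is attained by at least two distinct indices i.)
Roots: {-6, -3, 2}

Each tropical root is a break point of the lower envelope of the lines y = a_i + i · x (there are 4 lines, with slopes 0, 1, ..., 3). Only the lines that attain the minimum somewhere contribute to roots; other lines are dominated. Here the surviving (envelope) indices are i = 3, i = 2, i = 1, i = 0.
Intersections between consecutive envelope lines give the roots: for adjacent envelope indices i < j the intersection is x = (a_i − a_j) / (j − i). Reading off the sorted break points: {-6, -3, 2}.
Verification: at each break x_0, at least two indices attain the minimum of min_i(a_i + i · x_0).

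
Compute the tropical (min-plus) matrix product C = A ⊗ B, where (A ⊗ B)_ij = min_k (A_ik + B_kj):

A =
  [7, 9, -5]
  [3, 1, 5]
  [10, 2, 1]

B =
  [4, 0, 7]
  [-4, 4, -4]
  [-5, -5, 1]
A ⊗ B =
  [-10, -10, -4]
  [-3, 0, -3]
  [-4, -4, -2]

Apply the min-plus product entry-by-entry:
  C[0][0] = min over k of (A[0][0] + B[0][0] = 7 + 4 = 11, A[0][1] + B[1][0] = 9 + -4 = 5, A[0][2] + B[2][0] = -5 + -5 = -10) = -10 (attained at k = 2)
  C[0][1] = min over k of (A[0][0] + B[0][1] = 7 + 0 = 7, A[0][1] + B[1][1] = 9 + 4 = 13, A[0][2] + B[2][1] = -5 + -5 = -10) = -10 (attained at k = 2)
  C[0][2] = min over k of (A[0][0] + B[0][2] = 7 + 7 = 14, A[0][1] + B[1][2] = 9 + -4 = 5, A[0][2] + B[2][2] = -5 + 1 = -4) = -4 (attained at k = 2)
  C[1][0] = min over k of (A[1][0] + B[0][0] = 3 + 4 = 7, A[1][1] + B[1][0] = 1 + -4 = -3, A[1][2] + B[2][0] = 5 + -5 = 0) = -3 (attained at k = 1)
  C[1][1] = min over k of (A[1][0] + B[0][1] = 3 + 0 = 3, A[1][1] + B[1][1] = 1 + 4 = 5, A[1][2] + B[2][1] = 5 + -5 = 0) = 0 (attained at k = 2)
  C[1][2] = min over k of (A[1][0] + B[0][2] = 3 + 7 = 10, A[1][1] + B[1][2] = 1 + -4 = -3, A[1][2] + B[2][2] = 5 + 1 = 6) = -3 (attained at k = 1)
  C[2][0] = min over k of (A[2][0] + B[0][0] = 10 + 4 = 14, A[2][1] + B[1][0] = 2 + -4 = -2, A[2][2] + B[2][0] = 1 + -5 = -4) = -4 (attained at k = 2)
  C[2][1] = min over k of (A[2][0] + B[0][1] = 10 + 0 = 10, A[2][1] + B[1][1] = 2 + 4 = 6, A[2][2] + B[2][1] = 1 + -5 = -4) = -4 (attained at k = 2)
  C[2][2] = min over k of (A[2][0] + B[0][2] = 10 + 7 = 17, A[2][1] + B[1][2] = 2 + -4 = -2, A[2][2] + B[2][2] = 1 + 1 = 2) = -2 (attained at k = 1)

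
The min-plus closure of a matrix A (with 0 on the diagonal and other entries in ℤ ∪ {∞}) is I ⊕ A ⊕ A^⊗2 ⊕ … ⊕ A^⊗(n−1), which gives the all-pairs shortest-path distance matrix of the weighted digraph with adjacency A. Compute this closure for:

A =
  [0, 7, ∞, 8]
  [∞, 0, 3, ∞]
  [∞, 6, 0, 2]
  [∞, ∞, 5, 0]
Closure =
  [0, 7, 10, 8]
  [∞, 0, 3, 5]
  [∞, 6, 0, 2]
  [∞, 11, 5, 0]

This is the Floyd-Warshall all-pairs shortest-path computation. For each intermediate vertex k = 0, 1, …, 3, update dist[i][j] ← min(dist[i][j], dist[i][k] + dist[k][j]). The final matrix gives, for each (i, j), the minimum total weight of any directed path from i to j (possibly empty when i = j).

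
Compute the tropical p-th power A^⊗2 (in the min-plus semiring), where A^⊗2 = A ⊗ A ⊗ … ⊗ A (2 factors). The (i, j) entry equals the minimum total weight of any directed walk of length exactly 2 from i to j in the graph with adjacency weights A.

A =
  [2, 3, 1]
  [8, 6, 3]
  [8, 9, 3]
A^⊗2 =
  [4, 5, 3]
  [10, 11, 6]
  [10, 11, 6]

Each entry (A^⊗2)_ij equals the minimum over all length-2 walks i = v_0 → v_1 → … → v_2 = j of Σ_t A[v_t][v_{t+1}]. For example, for (i, j) = (0, 2) we minimise over 3 possible intermediate vertex sequences; the minimum is 3, attained along the walk 0 → 0 → 2.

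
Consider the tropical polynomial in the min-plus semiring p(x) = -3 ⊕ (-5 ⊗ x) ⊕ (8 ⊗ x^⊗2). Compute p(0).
p(0) = -5

A tropical monomial a ⊗ x^⊗i evaluates to a + i · x. Evaluating each term at x = 0:
  Term 0 contributes -3 + 0 · 0 = -3
  Term 1 contributes -5 + 1 · 0 = -5
  Term 2 contributes 8 + 2 · 0 = 8
p(0) = ⊕ of these = min[-3, -5, 8] = -5.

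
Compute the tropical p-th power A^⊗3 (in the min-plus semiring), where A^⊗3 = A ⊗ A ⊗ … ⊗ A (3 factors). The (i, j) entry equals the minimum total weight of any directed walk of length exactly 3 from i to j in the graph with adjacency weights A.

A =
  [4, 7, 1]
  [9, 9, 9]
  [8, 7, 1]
A^⊗3 =
  [10, 9, 3]
  [17, 17, 11]
  [10, 9, 3]

Each entry (A^⊗3)_ij equals the minimum over all length-3 walks i = v_0 → v_1 → … → v_3 = j of Σ_t A[v_t][v_{t+1}]. For example, for (i, j) = (0, 2) we minimise over 9 possible intermediate vertex sequences; the minimum is 3, attained along the walk 0 → 2 → 2 → 2.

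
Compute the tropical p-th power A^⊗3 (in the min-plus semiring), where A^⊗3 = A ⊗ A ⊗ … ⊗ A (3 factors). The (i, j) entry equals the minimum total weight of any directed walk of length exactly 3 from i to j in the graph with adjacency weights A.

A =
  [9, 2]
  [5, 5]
A^⊗3 =
  [12, 9]
  [12, 12]

Each entry (A^⊗3)_ij equals the minimum over all length-3 walks i = v_0 → v_1 → … → v_3 = j of Σ_t A[v_t][v_{t+1}]. For example, for (i, j) = (0, 1) we minimise over 4 possible intermediate vertex sequences; the minimum is 9, attained along the walk 0 → 1 → 0 → 1.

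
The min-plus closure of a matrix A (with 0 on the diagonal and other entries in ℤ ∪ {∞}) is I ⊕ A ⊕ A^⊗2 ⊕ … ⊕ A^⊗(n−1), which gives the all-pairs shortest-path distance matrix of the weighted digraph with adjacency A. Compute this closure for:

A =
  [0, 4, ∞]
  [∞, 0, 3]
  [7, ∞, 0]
Closure =
  [0, 4, 7]
  [10, 0, 3]
  [7, 11, 0]

This is the Floyd-Warshall all-pairs shortest-path computation. For each intermediate vertex k = 0, 1, …, 2, update dist[i][j] ← min(dist[i][j], dist[i][k] + dist[k][j]). The final matrix gives, for each (i, j), the minimum total weight of any directed path from i to j (possibly empty when i = j).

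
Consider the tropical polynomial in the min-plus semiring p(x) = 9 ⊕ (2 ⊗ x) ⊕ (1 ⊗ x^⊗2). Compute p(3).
p(3) = 5

A tropical monomial a ⊗ x^⊗i evaluates to a + i · x. Evaluating each term at x = 3:
  Term 0 contributes 9 + 0 · 3 = 9
  Term 1 contributes 2 + 1 · 3 = 5
  Term 2 contributes 1 + 2 · 3 = 7
p(3) = ⊕ of these = min[9, 5, 7] = 5.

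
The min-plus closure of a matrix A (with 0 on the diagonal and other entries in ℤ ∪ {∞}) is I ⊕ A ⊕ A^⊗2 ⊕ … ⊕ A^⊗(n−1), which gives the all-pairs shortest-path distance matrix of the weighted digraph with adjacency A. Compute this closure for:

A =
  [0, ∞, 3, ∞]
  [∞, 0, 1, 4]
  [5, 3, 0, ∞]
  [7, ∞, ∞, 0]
Closure =
  [0, 6, 3, 10]
  [6, 0, 1, 4]
  [5, 3, 0, 7]
  [7, 13, 10, 0]

This is the Floyd-Warshall all-pairs shortest-path computation. For each intermediate vertex k = 0, 1, …, 3, update dist[i][j] ← min(dist[i][j], dist[i][k] + dist[k][j]). The final matrix gives, for each (i, j), the minimum total weight of any directed path from i to j (possibly empty when i = j).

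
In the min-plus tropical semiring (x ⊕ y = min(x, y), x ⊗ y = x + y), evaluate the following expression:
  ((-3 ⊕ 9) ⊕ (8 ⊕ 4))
((-3 ⊕ 9) ⊕ (8 ⊕ 4)) = -3

Expand innermost to outermost. Recall ⊕ takes the minimum of its arguments and ⊗ takes their sum. Working out the expression ((-3 ⊕ 9) ⊕ (8 ⊕ 4)) gives -3.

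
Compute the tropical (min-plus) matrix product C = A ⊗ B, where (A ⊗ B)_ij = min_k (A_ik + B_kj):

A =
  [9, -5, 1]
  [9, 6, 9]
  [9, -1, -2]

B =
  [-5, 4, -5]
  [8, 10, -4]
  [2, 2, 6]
A ⊗ B =
  [3, 3, -9]
  [4, 11, 2]
  [0, 0, -5]

Apply the min-plus product entry-by-entry:
  C[0][0] = min over k of (A[0][0] + B[0][0] = 9 + -5 = 4, A[0][1] + B[1][0] = -5 + 8 = 3, A[0][2] + B[2][0] = 1 + 2 = 3) = 3 (attained at k = 1)
  C[0][1] = min over k of (A[0][0] + B[0][1] = 9 + 4 = 13, A[0][1] + B[1][1] = -5 + 10 = 5, A[0][2] + B[2][1] = 1 + 2 = 3) = 3 (attained at k = 2)
  C[0][2] = min over k of (A[0][0] + B[0][2] = 9 + -5 = 4, A[0][1] + B[1][2] = -5 + -4 = -9, A[0][2] + B[2][2] = 1 + 6 = 7) = -9 (attained at k = 1)
  C[1][0] = min over k of (A[1][0] + B[0][0] = 9 + -5 = 4, A[1][1] + B[1][0] = 6 + 8 = 14, A[1][2] + B[2][0] = 9 + 2 = 11) = 4 (attained at k = 0)
  C[1][1] = min over k of (A[1][0] + B[0][1] = 9 + 4 = 13, A[1][1] + B[1][1] = 6 + 10 = 16, A[1][2] + B[2][1] = 9 + 2 = 11) = 11 (attained at k = 2)
  C[1][2] = min over k of (A[1][0] + B[0][2] = 9 + -5 = 4, A[1][1] + B[1][2] = 6 + -4 = 2, A[1][2] + B[2][2] = 9 + 6 = 15) = 2 (attained at k = 1)
  C[2][0] = min over k of (A[2][0] + B[0][0] = 9 + -5 = 4, A[2][1] + B[1][0] = -1 + 8 = 7, A[2][2] + B[2][0] = -2 + 2 = 0) = 0 (attained at k = 2)
  C[2][1] = min over k of (A[2][0] + B[0][1] = 9 + 4 = 13, A[2][1] + B[1][1] = -1 + 10 = 9, A[2][2] + B[2][1] = -2 + 2 = 0) = 0 (attained at k = 2)
  C[2][2] = min over k of (A[2][0] + B[0][2] = 9 + -5 = 4, A[2][1] + B[1][2] = -1 + -4 = -5, A[2][2] + B[2][2] = -2 + 6 = 4) = -5 (attained at k = 1)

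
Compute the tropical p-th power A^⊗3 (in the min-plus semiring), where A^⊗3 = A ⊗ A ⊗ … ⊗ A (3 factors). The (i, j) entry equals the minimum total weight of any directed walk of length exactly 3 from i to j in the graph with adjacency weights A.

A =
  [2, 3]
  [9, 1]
A^⊗3 =
  [6, 5]
  [11, 3]

Each entry (A^⊗3)_ij equals the minimum over all length-3 walks i = v_0 → v_1 → … → v_3 = j of Σ_t A[v_t][v_{t+1}]. For example, for (i, j) = (0, 1) we minimise over 4 possible intermediate vertex sequences; the minimum is 5, attained along the walk 0 → 1 → 1 → 1.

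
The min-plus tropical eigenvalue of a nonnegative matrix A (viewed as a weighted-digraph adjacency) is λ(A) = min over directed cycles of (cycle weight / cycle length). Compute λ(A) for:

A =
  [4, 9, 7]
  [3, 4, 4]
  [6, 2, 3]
λ(A) = 3

Enumerate directed cycles and compute their means (weight / length). Sample:
  cycle 0 → 0: weight = 4, length = 1, mean = 4/1 ≈ 4.000
  cycle 1 → 1: weight = 4, length = 1, mean = 4/1 ≈ 4.000
  cycle 2 → 2: weight = 3, length = 1, mean = 3/1 ≈ 3.000
  cycle 0 → 1 → 0: weight = 12, length = 2, mean = 12/2 ≈ 6.000
  cycle 0 → 2 → 0: weight = 13, length = 2, mean = 13/2 ≈ 6.500
  cycle 1 → 0 → 1: weight = 12, length = 2, mean = 12/2 ≈ 6.000
Minimum mean = 3.000, attained e.g. along the cycle 2 → 2 with weight 3 and length 1. So λ(A) = 3/1 = 3.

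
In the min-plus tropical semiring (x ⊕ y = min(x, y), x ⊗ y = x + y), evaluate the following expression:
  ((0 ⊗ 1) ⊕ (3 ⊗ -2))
((0 ⊗ 1) ⊕ (3 ⊗ -2)) = 1

Expand innermost to outermost. Recall ⊕ takes the minimum of its arguments and ⊗ takes their sum. Working out the expression ((0 ⊗ 1) ⊕ (3 ⊗ -2)) gives 1.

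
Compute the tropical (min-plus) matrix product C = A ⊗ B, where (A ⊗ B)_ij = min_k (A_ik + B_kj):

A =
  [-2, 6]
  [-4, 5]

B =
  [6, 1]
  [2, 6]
A ⊗ B =
  [4, -1]
  [2, -3]

Apply the min-plus product entry-by-entry:
  C[0][0] = min over k of (A[0][0] + B[0][0] = -2 + 6 = 4, A[0][1] + B[1][0] = 6 + 2 = 8) = 4 (attained at k = 0)
  C[0][1] = min over k of (A[0][0] + B[0][1] = -2 + 1 = -1, A[0][1] + B[1][1] = 6 + 6 = 12) = -1 (attained at k = 0)
  C[1][0] = min over k of (A[1][0] + B[0][0] = -4 + 6 = 2, A[1][1] + B[1][0] = 5 + 2 = 7) = 2 (attained at k = 0)
  C[1][1] = min over k of (A[1][0] + B[0][1] = -4 + 1 = -3, A[1][1] + B[1][1] = 5 + 6 = 11) = -3 (attained at k = 0)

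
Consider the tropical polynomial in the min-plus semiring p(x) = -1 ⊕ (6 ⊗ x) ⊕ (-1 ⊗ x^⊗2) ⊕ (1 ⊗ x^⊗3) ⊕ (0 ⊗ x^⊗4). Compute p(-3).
p(-3) = -12

A tropical monomial a ⊗ x^⊗i evaluates to a + i · x. Evaluating each term at x = -3:
  Term 0 contributes -1 + 0 · -3 = -1
  Term 1 contributes 6 + 1 · -3 = 3
  Term 2 contributes -1 + 2 · -3 = -7
  Term 3 contributes 1 + 3 · -3 = -8
  Term 4 contributes 0 + 4 · -3 = -12
p(-3) = ⊕ of these = min[-1, 3, -7, -8, -12] = -12.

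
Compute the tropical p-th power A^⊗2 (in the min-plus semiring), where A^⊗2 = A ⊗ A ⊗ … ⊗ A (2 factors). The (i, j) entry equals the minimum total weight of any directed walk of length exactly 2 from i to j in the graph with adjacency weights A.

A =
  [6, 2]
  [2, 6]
A^⊗2 =
  [4, 8]
  [8, 4]

Each entry (A^⊗2)_ij equals the minimum over all length-2 walks i = v_0 → v_1 → … → v_2 = j of Σ_t A[v_t][v_{t+1}]. For example, for (i, j) = (0, 1) we minimise over 2 possible intermediate vertex sequences; the minimum is 8, attained along the walk 0 → 0 → 1.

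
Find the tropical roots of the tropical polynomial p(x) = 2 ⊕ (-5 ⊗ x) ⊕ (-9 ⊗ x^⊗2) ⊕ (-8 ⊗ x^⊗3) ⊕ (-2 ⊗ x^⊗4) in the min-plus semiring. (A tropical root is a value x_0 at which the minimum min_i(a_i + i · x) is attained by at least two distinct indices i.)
Roots: {-6, -1, 4, 7}

Each tropical root is a break point of the lower envelope of the lines y = a_i + i · x (there are 5 lines, with slopes 0, 1, ..., 4). Only the lines that attain the minimum somewhere contribute to roots; other lines are dominated. Here the surviving (envelope) indices are i = 4, i = 3, i = 2, i = 1, i = 0.
Intersections between consecutive envelope lines give the roots: for adjacent envelope indices i < j the intersection is x = (a_i − a_j) / (j − i). Reading off the sorted break points: {-6, -1, 4, 7}.
Verification: at each break x_0, at least two indices attain the minimum of min_i(a_i + i · x_0).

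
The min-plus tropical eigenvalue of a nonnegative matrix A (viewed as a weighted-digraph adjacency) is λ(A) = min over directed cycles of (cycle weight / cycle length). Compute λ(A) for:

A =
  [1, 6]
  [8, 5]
λ(A) = 1

Enumerate directed cycles and compute their means (weight / length). Sample:
  cycle 0 → 0: weight = 1, length = 1, mean = 1/1 ≈ 1.000
  cycle 1 → 1: weight = 5, length = 1, mean = 5/1 ≈ 5.000
  cycle 0 → 1 → 0: weight = 14, length = 2, mean = 14/2 ≈ 7.000
  cycle 1 → 0 → 1: weight = 14, length = 2, mean = 14/2 ≈ 7.000
Minimum mean = 1.000, attained e.g. along the cycle 0 → 0 with weight 1 and length 1. So λ(A) = 1/1 = 1.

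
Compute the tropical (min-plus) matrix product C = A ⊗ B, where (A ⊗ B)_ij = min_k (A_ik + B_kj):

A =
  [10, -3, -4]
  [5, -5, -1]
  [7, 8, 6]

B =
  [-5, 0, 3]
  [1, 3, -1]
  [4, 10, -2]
A ⊗ B =
  [-2, 0, -6]
  [-4, -2, -6]
  [2, 7, 4]

Apply the min-plus product entry-by-entry:
  C[0][0] = min over k of (A[0][0] + B[0][0] = 10 + -5 = 5, A[0][1] + B[1][0] = -3 + 1 = -2, A[0][2] + B[2][0] = -4 + 4 = 0) = -2 (attained at k = 1)
  C[0][1] = min over k of (A[0][0] + B[0][1] = 10 + 0 = 10, A[0][1] + B[1][1] = -3 + 3 = 0, A[0][2] + B[2][1] = -4 + 10 = 6) = 0 (attained at k = 1)
  C[0][2] = min over k of (A[0][0] + B[0][2] = 10 + 3 = 13, A[0][1] + B[1][2] = -3 + -1 = -4, A[0][2] + B[2][2] = -4 + -2 = -6) = -6 (attained at k = 2)
  C[1][0] = min over k of (A[1][0] + B[0][0] = 5 + -5 = 0, A[1][1] + B[1][0] = -5 + 1 = -4, A[1][2] + B[2][0] = -1 + 4 = 3) = -4 (attained at k = 1)
  C[1][1] = min over k of (A[1][0] + B[0][1] = 5 + 0 = 5, A[1][1] + B[1][1] = -5 + 3 = -2, A[1][2] + B[2][1] = -1 + 10 = 9) = -2 (attained at k = 1)
  C[1][2] = min over k of (A[1][0] + B[0][2] = 5 + 3 = 8, A[1][1] + B[1][2] = -5 + -1 = -6, A[1][2] + B[2][2] = -1 + -2 = -3) = -6 (attained at k = 1)
  C[2][0] = min over k of (A[2][0] + B[0][0] = 7 + -5 = 2, A[2][1] + B[1][0] = 8 + 1 = 9, A[2][2] + B[2][0] = 6 + 4 = 10) = 2 (attained at k = 0)
  C[2][1] = min over k of (A[2][0] + B[0][1] = 7 + 0 = 7, A[2][1] + B[1][1] = 8 + 3 = 11, A[2][2] + B[2][1] = 6 + 10 = 16) = 7 (attained at k = 0)
  C[2][2] = min over k of (A[2][0] + B[0][2] = 7 + 3 = 10, A[2][1] + B[1][2] = 8 + -1 = 7, A[2][2] + B[2][2] = 6 + -2 = 4) = 4 (attained at k = 2)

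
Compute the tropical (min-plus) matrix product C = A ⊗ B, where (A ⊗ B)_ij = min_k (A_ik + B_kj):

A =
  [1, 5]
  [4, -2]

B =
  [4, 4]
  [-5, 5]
A ⊗ B =
  [0, 5]
  [-7, 3]

Apply the min-plus product entry-by-entry:
  C[0][0] = min over k of (A[0][0] + B[0][0] = 1 + 4 = 5, A[0][1] + B[1][0] = 5 + -5 = 0) = 0 (attained at k = 1)
  C[0][1] = min over k of (A[0][0] + B[0][1] = 1 + 4 = 5, A[0][1] + B[1][1] = 5 + 5 = 10) = 5 (attained at k = 0)
  C[1][0] = min over k of (A[1][0] + B[0][0] = 4 + 4 = 8, A[1][1] + B[1][0] = -2 + -5 = -7) = -7 (attained at k = 1)
  C[1][1] = min over k of (A[1][0] + B[0][1] = 4 + 4 = 8, A[1][1] + B[1][1] = -2 + 5 = 3) = 3 (attained at k = 1)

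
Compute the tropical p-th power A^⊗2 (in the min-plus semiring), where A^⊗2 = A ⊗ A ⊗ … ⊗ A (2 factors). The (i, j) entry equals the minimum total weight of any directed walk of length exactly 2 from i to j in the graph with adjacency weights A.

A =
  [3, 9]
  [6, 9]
A^⊗2 =
  [6, 12]
  [9, 15]

Each entry (A^⊗2)_ij equals the minimum over all length-2 walks i = v_0 → v_1 → … → v_2 = j of Σ_t A[v_t][v_{t+1}]. For example, for (i, j) = (0, 1) we minimise over 2 possible intermediate vertex sequences; the minimum is 12, attained along the walk 0 → 0 → 1.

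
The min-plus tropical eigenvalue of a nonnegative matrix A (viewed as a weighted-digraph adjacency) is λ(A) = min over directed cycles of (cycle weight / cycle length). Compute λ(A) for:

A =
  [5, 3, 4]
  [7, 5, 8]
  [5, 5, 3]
λ(A) = 3

Enumerate directed cycles and compute their means (weight / length). Sample:
  cycle 0 → 0: weight = 5, length = 1, mean = 5/1 ≈ 5.000
  cycle 1 → 1: weight = 5, length = 1, mean = 5/1 ≈ 5.000
  cycle 2 → 2: weight = 3, length = 1, mean = 3/1 ≈ 3.000
  cycle 0 → 1 → 0: weight = 10, length = 2, mean = 10/2 ≈ 5.000
  cycle 0 → 2 → 0: weight = 9, length = 2, mean = 9/2 ≈ 4.500
  cycle 1 → 0 → 1: weight = 10, length = 2, mean = 10/2 ≈ 5.000
Minimum mean = 3.000, attained e.g. along the cycle 2 → 2 with weight 3 and length 1. So λ(A) = 3/1 = 3.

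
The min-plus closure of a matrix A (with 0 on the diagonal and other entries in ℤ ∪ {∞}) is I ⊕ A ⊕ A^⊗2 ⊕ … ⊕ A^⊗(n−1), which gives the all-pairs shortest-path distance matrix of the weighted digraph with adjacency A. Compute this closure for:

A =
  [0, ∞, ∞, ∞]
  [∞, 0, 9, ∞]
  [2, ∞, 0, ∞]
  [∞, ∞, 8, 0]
Closure =
  [0, ∞, ∞, ∞]
  [11, 0, 9, ∞]
  [2, ∞, 0, ∞]
  [10, ∞, 8, 0]

This is the Floyd-Warshall all-pairs shortest-path computation. For each intermediate vertex k = 0, 1, …, 3, update dist[i][j] ← min(dist[i][j], dist[i][k] + dist[k][j]). The final matrix gives, for each (i, j), the minimum total weight of any directed path from i to j (possibly empty when i = j).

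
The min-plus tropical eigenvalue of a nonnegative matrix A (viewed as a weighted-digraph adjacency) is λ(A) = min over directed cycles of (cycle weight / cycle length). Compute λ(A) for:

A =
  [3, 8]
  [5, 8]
λ(A) = 3

Enumerate directed cycles and compute their means (weight / length). Sample:
  cycle 0 → 0: weight = 3, length = 1, mean = 3/1 ≈ 3.000
  cycle 1 → 1: weight = 8, length = 1, mean = 8/1 ≈ 8.000
  cycle 0 → 1 → 0: weight = 13, length = 2, mean = 13/2 ≈ 6.500
  cycle 1 → 0 → 1: weight = 13, length = 2, mean = 13/2 ≈ 6.500
Minimum mean = 3.000, attained e.g. along the cycle 0 → 0 with weight 3 and length 1. So λ(A) = 3/1 = 3.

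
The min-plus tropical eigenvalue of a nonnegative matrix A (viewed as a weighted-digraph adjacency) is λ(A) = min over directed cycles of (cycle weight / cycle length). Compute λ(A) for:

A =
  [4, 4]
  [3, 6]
λ(A) = 7/2

Enumerate directed cycles and compute their means (weight / length). Sample:
  cycle 0 → 0: weight = 4, length = 1, mean = 4/1 ≈ 4.000
  cycle 1 → 1: weight = 6, length = 1, mean = 6/1 ≈ 6.000
  cycle 0 → 1 → 0: weight = 7, length = 2, mean = 7/2 ≈ 3.500
  cycle 1 → 0 → 1: weight = 7, length = 2, mean = 7/2 ≈ 3.500
Minimum mean = 3.500, attained e.g. along the cycle 0 → 1 → 0 with weight 7 and length 2. So λ(A) = 7/2 = 7/2.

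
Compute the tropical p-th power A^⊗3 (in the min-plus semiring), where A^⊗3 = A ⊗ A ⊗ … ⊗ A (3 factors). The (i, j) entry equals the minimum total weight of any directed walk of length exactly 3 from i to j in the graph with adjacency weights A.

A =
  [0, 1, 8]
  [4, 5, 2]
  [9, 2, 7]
A^⊗3 =
  [0, 1, 3]
  [4, 5, 6]
  [6, 6, 9]

Each entry (A^⊗3)_ij equals the minimum over all length-3 walks i = v_0 → v_1 → … → v_3 = j of Σ_t A[v_t][v_{t+1}]. For example, for (i, j) = (0, 2) we minimise over 9 possible intermediate vertex sequences; the minimum is 3, attained along the walk 0 → 0 → 1 → 2.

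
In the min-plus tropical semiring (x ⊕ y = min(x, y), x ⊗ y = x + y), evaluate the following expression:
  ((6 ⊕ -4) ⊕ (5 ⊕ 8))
((6 ⊕ -4) ⊕ (5 ⊕ 8)) = -4

Expand innermost to outermost. Recall ⊕ takes the minimum of its arguments and ⊗ takes their sum. Working out the expression ((6 ⊕ -4) ⊕ (5 ⊕ 8)) gives -4.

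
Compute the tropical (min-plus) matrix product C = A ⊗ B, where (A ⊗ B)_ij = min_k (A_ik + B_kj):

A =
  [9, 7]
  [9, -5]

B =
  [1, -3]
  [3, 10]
A ⊗ B =
  [10, 6]
  [-2, 5]

Apply the min-plus product entry-by-entry:
  C[0][0] = min over k of (A[0][0] + B[0][0] = 9 + 1 = 10, A[0][1] + B[1][0] = 7 + 3 = 10) = 10 (attained at k = 0)
  C[0][1] = min over k of (A[0][0] + B[0][1] = 9 + -3 = 6, A[0][1] + B[1][1] = 7 + 10 = 17) = 6 (attained at k = 0)
  C[1][0] = min over k of (A[1][0] + B[0][0] = 9 + 1 = 10, A[1][1] + B[1][0] = -5 + 3 = -2) = -2 (attained at k = 1)
  C[1][1] = min over k of (A[1][0] + B[0][1] = 9 + -3 = 6, A[1][1] + B[1][1] = -5 + 10 = 5) = 5 (attained at k = 1)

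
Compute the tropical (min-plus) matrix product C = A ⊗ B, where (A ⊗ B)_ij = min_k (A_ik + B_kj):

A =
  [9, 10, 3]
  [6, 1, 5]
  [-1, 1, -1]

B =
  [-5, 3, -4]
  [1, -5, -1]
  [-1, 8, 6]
A ⊗ B =
  [2, 5, 5]
  [1, -4, 0]
  [-6, -4, -5]

Apply the min-plus product entry-by-entry:
  C[0][0] = min over k of (A[0][0] + B[0][0] = 9 + -5 = 4, A[0][1] + B[1][0] = 10 + 1 = 11, A[0][2] + B[2][0] = 3 + -1 = 2) = 2 (attained at k = 2)
  C[0][1] = min over k of (A[0][0] + B[0][1] = 9 + 3 = 12, A[0][1] + B[1][1] = 10 + -5 = 5, A[0][2] + B[2][1] = 3 + 8 = 11) = 5 (attained at k = 1)
  C[0][2] = min over k of (A[0][0] + B[0][2] = 9 + -4 = 5, A[0][1] + B[1][2] = 10 + -1 = 9, A[0][2] + B[2][2] = 3 + 6 = 9) = 5 (attained at k = 0)
  C[1][0] = min over k of (A[1][0] + B[0][0] = 6 + -5 = 1, A[1][1] + B[1][0] = 1 + 1 = 2, A[1][2] + B[2][0] = 5 + -1 = 4) = 1 (attained at k = 0)
  C[1][1] = min over k of (A[1][0] + B[0][1] = 6 + 3 = 9, A[1][1] + B[1][1] = 1 + -5 = -4, A[1][2] + B[2][1] = 5 + 8 = 13) = -4 (attained at k = 1)
  C[1][2] = min over k of (A[1][0] + B[0][2] = 6 + -4 = 2, A[1][1] + B[1][2] = 1 + -1 = 0, A[1][2] + B[2][2] = 5 + 6 = 11) = 0 (attained at k = 1)
  C[2][0] = min over k of (A[2][0] + B[0][0] = -1 + -5 = -6, A[2][1] + B[1][0] = 1 + 1 = 2, A[2][2] + B[2][0] = -1 + -1 = -2) = -6 (attained at k = 0)
  C[2][1] = min over k of (A[2][0] + B[0][1] = -1 + 3 = 2, A[2][1] + B[1][1] = 1 + -5 = -4, A[2][2] + B[2][1] = -1 + 8 = 7) = -4 (attained at k = 1)
  C[2][2] = min over k of (A[2][0] + B[0][2] = -1 + -4 = -5, A[2][1] + B[1][2] = 1 + -1 = 0, A[2][2] + B[2][2] = -1 + 6 = 5) = -5 (attained at k = 0)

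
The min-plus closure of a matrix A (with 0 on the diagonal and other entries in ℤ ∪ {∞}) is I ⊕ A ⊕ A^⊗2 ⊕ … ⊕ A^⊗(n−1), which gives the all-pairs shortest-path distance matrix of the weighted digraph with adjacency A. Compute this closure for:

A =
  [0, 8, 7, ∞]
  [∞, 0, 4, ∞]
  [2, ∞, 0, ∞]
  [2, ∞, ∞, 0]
Closure =
  [0, 8, 7, ∞]
  [6, 0, 4, ∞]
  [2, 10, 0, ∞]
  [2, 10, 9, 0]

This is the Floyd-Warshall all-pairs shortest-path computation. For each intermediate vertex k = 0, 1, …, 3, update dist[i][j] ← min(dist[i][j], dist[i][k] + dist[k][j]). The final matrix gives, for each (i, j), the minimum total weight of any directed path from i to j (possibly empty when i = j).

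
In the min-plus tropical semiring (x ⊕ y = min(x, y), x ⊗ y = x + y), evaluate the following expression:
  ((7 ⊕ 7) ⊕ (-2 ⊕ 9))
((7 ⊕ 7) ⊕ (-2 ⊕ 9)) = -2

Expand innermost to outermost. Recall ⊕ takes the minimum of its arguments and ⊗ takes their sum. Working out the expression ((7 ⊕ 7) ⊕ (-2 ⊕ 9)) gives -2.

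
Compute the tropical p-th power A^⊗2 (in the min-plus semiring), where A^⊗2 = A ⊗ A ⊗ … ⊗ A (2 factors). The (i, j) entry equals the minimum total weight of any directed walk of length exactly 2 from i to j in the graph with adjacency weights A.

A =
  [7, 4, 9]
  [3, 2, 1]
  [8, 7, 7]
A^⊗2 =
  [7, 6, 5]
  [5, 4, 3]
  [10, 9, 8]

Each entry (A^⊗2)_ij equals the minimum over all length-2 walks i = v_0 → v_1 → … → v_2 = j of Σ_t A[v_t][v_{t+1}]. For example, for (i, j) = (0, 2) we minimise over 3 possible intermediate vertex sequences; the minimum is 5, attained along the walk 0 → 1 → 2.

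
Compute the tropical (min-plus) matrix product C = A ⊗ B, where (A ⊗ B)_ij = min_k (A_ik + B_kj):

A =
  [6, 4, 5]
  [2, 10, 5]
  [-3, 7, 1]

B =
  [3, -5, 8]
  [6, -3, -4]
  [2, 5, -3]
A ⊗ B =
  [7, 1, 0]
  [5, -3, 2]
  [0, -8, -2]

Apply the min-plus product entry-by-entry:
  C[0][0] = min over k of (A[0][0] + B[0][0] = 6 + 3 = 9, A[0][1] + B[1][0] = 4 + 6 = 10, A[0][2] + B[2][0] = 5 + 2 = 7) = 7 (attained at k = 2)
  C[0][1] = min over k of (A[0][0] + B[0][1] = 6 + -5 = 1, A[0][1] + B[1][1] = 4 + -3 = 1, A[0][2] + B[2][1] = 5 + 5 = 10) = 1 (attained at k = 0)
  C[0][2] = min over k of (A[0][0] + B[0][2] = 6 + 8 = 14, A[0][1] + B[1][2] = 4 + -4 = 0, A[0][2] + B[2][2] = 5 + -3 = 2) = 0 (attained at k = 1)
  C[1][0] = min over k of (A[1][0] + B[0][0] = 2 + 3 = 5, A[1][1] + B[1][0] = 10 + 6 = 16, A[1][2] + B[2][0] = 5 + 2 = 7) = 5 (attained at k = 0)
  C[1][1] = min over k of (A[1][0] + B[0][1] = 2 + -5 = -3, A[1][1] + B[1][1] = 10 + -3 = 7, A[1][2] + B[2][1] = 5 + 5 = 10) = -3 (attained at k = 0)
  C[1][2] = min over k of (A[1][0] + B[0][2] = 2 + 8 = 10, A[1][1] + B[1][2] = 10 + -4 = 6, A[1][2] + B[2][2] = 5 + -3 = 2) = 2 (attained at k = 2)
  C[2][0] = min over k of (A[2][0] + B[0][0] = -3 + 3 = 0, A[2][1] + B[1][0] = 7 + 6 = 13, A[2][2] + B[2][0] = 1 + 2 = 3) = 0 (attained at k = 0)
  C[2][1] = min over k of (A[2][0] + B[0][1] = -3 + -5 = -8, A[2][1] + B[1][1] = 7 + -3 = 4, A[2][2] + B[2][1] = 1 + 5 = 6) = -8 (attained at k = 0)
  C[2][2] = min over k of (A[2][0] + B[0][2] = -3 + 8 = 5, A[2][1] + B[1][2] = 7 + -4 = 3, A[2][2] + B[2][2] = 1 + -3 = -2) = -2 (attained at k = 2)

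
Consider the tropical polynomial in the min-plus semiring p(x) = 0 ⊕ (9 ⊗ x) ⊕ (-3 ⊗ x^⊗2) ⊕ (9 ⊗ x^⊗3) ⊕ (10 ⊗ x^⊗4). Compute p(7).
p(7) = 0

A tropical monomial a ⊗ x^⊗i evaluates to a + i · x. Evaluating each term at x = 7:
  Term 0 contributes 0 + 0 · 7 = 0
  Term 1 contributes 9 + 1 · 7 = 16
  Term 2 contributes -3 + 2 · 7 = 11
  Term 3 contributes 9 + 3 · 7 = 30
  Term 4 contributes 10 + 4 · 7 = 38
p(7) = ⊕ of these = min[0, 16, 11, 30, 38] = 0.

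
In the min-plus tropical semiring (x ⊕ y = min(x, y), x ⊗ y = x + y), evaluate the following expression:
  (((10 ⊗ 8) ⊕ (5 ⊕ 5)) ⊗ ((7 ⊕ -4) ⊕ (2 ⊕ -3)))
(((10 ⊗ 8) ⊕ (5 ⊕ 5)) ⊗ ((7 ⊕ -4) ⊕ (2 ⊕ -3))) = 1

Expand innermost to outermost. Recall ⊕ takes the minimum of its arguments and ⊗ takes their sum. Working out the expression (((10 ⊗ 8) ⊕ (5 ⊕ 5)) ⊗ ((7 ⊕ -4) ⊕ (2 ⊕ -3))) gives 1.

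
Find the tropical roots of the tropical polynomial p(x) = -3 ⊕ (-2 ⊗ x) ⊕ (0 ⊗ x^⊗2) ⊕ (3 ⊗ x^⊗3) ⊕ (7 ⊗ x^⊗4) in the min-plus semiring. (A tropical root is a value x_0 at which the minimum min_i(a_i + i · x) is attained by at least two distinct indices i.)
Roots: {-4, -3, -2, -1}

Each tropical root is a break point of the lower envelope of the lines y = a_i + i · x (there are 5 lines, with slopes 0, 1, ..., 4). Only the lines that attain the minimum somewhere contribute to roots; other lines are dominated. Here the surviving (envelope) indices are i = 4, i = 3, i = 2, i = 1, i = 0.
Intersections between consecutive envelope lines give the roots: for adjacent envelope indices i < j the intersection is x = (a_i − a_j) / (j − i). Reading off the sorted break points: {-4, -3, -2, -1}.
Verification: at each break x_0, at least two indices attain the minimum of min_i(a_i + i · x_0).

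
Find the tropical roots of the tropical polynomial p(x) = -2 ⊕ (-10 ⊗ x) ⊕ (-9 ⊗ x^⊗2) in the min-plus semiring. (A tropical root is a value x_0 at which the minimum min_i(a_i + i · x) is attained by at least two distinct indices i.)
Roots: {-1, 8}

Each tropical root is a break point of the lower envelope of the lines y = a_i + i · x (there are 3 lines, with slopes 0, 1, ..., 2). Only the lines that attain the minimum somewhere contribute to roots; other lines are dominated. Here the surviving (envelope) indices are i = 2, i = 1, i = 0.
Intersections between consecutive envelope lines give the roots: for adjacent envelope indices i < j the intersection is x = (a_i − a_j) / (j − i). Reading off the sorted break points: {-1, 8}.
Verification: at each break x_0, at least two indices attain the minimum of min_i(a_i + i · x_0).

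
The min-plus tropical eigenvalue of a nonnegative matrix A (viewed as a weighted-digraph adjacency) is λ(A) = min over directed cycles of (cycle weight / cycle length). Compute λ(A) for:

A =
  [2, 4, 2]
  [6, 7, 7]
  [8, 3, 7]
λ(A) = 2

Enumerate directed cycles and compute their means (weight / length). Sample:
  cycle 0 → 0: weight = 2, length = 1, mean = 2/1 ≈ 2.000
  cycle 1 → 1: weight = 7, length = 1, mean = 7/1 ≈ 7.000
  cycle 2 → 2: weight = 7, length = 1, mean = 7/1 ≈ 7.000
  cycle 0 → 1 → 0: weight = 10, length = 2, mean = 10/2 ≈ 5.000
  cycle 0 → 2 → 0: weight = 10, length = 2, mean = 10/2 ≈ 5.000
  cycle 1 → 0 → 1: weight = 10, length = 2, mean = 10/2 ≈ 5.000
Minimum mean = 2.000, attained e.g. along the cycle 0 → 0 with weight 2 and length 1. So λ(A) = 2/1 = 2.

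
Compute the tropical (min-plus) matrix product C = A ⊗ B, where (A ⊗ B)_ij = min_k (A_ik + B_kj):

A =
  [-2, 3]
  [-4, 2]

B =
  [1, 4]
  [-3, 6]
A ⊗ B =
  [-1, 2]
  [-3, 0]

Apply the min-plus product entry-by-entry:
  C[0][0] = min over k of (A[0][0] + B[0][0] = -2 + 1 = -1, A[0][1] + B[1][0] = 3 + -3 = 0) = -1 (attained at k = 0)
  C[0][1] = min over k of (A[0][0] + B[0][1] = -2 + 4 = 2, A[0][1] + B[1][1] = 3 + 6 = 9) = 2 (attained at k = 0)
  C[1][0] = min over k of (A[1][0] + B[0][0] = -4 + 1 = -3, A[1][1] + B[1][0] = 2 + -3 = -1) = -3 (attained at k = 0)
  C[1][1] = min over k of (A[1][0] + B[0][1] = -4 + 4 = 0, A[1][1] + B[1][1] = 2 + 6 = 8) = 0 (attained at k = 0)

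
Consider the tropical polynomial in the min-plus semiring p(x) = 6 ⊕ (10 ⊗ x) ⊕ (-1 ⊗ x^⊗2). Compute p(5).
p(5) = 6

A tropical monomial a ⊗ x^⊗i evaluates to a + i · x. Evaluating each term at x = 5:
  Term 0 contributes 6 + 0 · 5 = 6
  Term 1 contributes 10 + 1 · 5 = 15
  Term 2 contributes -1 + 2 · 5 = 9
p(5) = ⊕ of these = min[6, 15, 9] = 6.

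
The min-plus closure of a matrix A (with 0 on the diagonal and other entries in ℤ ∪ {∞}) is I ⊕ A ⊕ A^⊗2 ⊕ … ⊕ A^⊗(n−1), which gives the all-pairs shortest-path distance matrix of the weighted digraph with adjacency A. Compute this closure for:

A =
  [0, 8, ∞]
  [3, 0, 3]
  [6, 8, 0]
Closure =
  [0, 8, 11]
  [3, 0, 3]
  [6, 8, 0]

This is the Floyd-Warshall all-pairs shortest-path computation. For each intermediate vertex k = 0, 1, …, 2, update dist[i][j] ← min(dist[i][j], dist[i][k] + dist[k][j]). The final matrix gives, for each (i, j), the minimum total weight of any directed path from i to j (possibly empty when i = j).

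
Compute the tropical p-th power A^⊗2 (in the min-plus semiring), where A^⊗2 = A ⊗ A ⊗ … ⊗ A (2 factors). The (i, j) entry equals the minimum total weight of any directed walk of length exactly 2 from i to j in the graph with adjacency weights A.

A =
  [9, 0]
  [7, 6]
A^⊗2 =
  [7, 6]
  [13, 7]

Each entry (A^⊗2)_ij equals the minimum over all length-2 walks i = v_0 → v_1 → … → v_2 = j of Σ_t A[v_t][v_{t+1}]. For example, for (i, j) = (0, 1) we minimise over 2 possible intermediate vertex sequences; the minimum is 6, attained along the walk 0 → 1 → 1.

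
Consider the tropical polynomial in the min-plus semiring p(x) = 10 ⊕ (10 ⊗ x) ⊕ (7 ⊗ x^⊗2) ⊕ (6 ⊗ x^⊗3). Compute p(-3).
p(-3) = -3

A tropical monomial a ⊗ x^⊗i evaluates to a + i · x. Evaluating each term at x = -3:
  Term 0 contributes 10 + 0 · -3 = 10
  Term 1 contributes 10 + 1 · -3 = 7
  Term 2 contributes 7 + 2 · -3 = 1
  Term 3 contributes 6 + 3 · -3 = -3
p(-3) = ⊕ of these = min[10, 7, 1, -3] = -3.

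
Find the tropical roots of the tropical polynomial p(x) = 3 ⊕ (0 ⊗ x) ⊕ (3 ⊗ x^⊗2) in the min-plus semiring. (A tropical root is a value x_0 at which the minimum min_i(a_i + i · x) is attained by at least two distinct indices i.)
Roots: {-3, 3}

Each tropical root is a break point of the lower envelope of the lines y = a_i + i · x (there are 3 lines, with slopes 0, 1, ..., 2). Only the lines that attain the minimum somewhere contribute to roots; other lines are dominated. Here the surviving (envelope) indices are i = 2, i = 1, i = 0.
Intersections between consecutive envelope lines give the roots: for adjacent envelope indices i < j the intersection is x = (a_i − a_j) / (j − i). Reading off the sorted break points: {-3, 3}.
Verification: at each break x_0, at least two indices attain the minimum of min_i(a_i + i · x_0).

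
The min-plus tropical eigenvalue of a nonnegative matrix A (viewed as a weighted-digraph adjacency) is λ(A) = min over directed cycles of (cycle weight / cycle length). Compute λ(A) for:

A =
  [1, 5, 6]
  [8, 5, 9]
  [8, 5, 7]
λ(A) = 1

Enumerate directed cycles and compute their means (weight / length). Sample:
  cycle 0 → 0: weight = 1, length = 1, mean = 1/1 ≈ 1.000
  cycle 1 → 1: weight = 5, length = 1, mean = 5/1 ≈ 5.000
  cycle 2 → 2: weight = 7, length = 1, mean = 7/1 ≈ 7.000
  cycle 0 → 1 → 0: weight = 13, length = 2, mean = 13/2 ≈ 6.500
  cycle 0 → 2 → 0: weight = 14, length = 2, mean = 14/2 ≈ 7.000
  cycle 1 → 0 → 1: weight = 13, length = 2, mean = 13/2 ≈ 6.500
Minimum mean = 1.000, attained e.g. along the cycle 0 → 0 with weight 1 and length 1. So λ(A) = 1/1 = 1.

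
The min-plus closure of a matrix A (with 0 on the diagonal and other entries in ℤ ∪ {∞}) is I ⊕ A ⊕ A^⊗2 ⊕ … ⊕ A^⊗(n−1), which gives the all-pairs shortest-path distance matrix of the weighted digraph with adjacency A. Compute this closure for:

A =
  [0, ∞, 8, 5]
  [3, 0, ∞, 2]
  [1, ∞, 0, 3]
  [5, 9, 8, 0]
Closure =
  [0, 14, 8, 5]
  [3, 0, 10, 2]
  [1, 12, 0, 3]
  [5, 9, 8, 0]

This is the Floyd-Warshall all-pairs shortest-path computation. For each intermediate vertex k = 0, 1, …, 3, update dist[i][j] ← min(dist[i][j], dist[i][k] + dist[k][j]). The final matrix gives, for each (i, j), the minimum total weight of any directed path from i to j (possibly empty when i = j).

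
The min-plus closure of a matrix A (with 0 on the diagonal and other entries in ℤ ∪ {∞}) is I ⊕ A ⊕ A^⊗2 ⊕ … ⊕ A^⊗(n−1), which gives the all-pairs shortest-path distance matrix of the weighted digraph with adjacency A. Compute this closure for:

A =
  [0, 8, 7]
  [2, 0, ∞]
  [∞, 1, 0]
Closure =
  [0, 8, 7]
  [2, 0, 9]
  [3, 1, 0]

This is the Floyd-Warshall all-pairs shortest-path computation. For each intermediate vertex k = 0, 1, …, 2, update dist[i][j] ← min(dist[i][j], dist[i][k] + dist[k][j]). The final matrix gives, for each (i, j), the minimum total weight of any directed path from i to j (possibly empty when i = j).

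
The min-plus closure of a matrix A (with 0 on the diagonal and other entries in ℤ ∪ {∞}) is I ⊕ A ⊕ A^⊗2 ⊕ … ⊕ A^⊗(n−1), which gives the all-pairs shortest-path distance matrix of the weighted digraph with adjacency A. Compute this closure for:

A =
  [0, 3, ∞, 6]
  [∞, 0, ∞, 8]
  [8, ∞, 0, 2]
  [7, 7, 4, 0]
Closure =
  [0, 3, 10, 6]
  [15, 0, 12, 8]
  [8, 9, 0, 2]
  [7, 7, 4, 0]

This is the Floyd-Warshall all-pairs shortest-path computation. For each intermediate vertex k = 0, 1, …, 3, update dist[i][j] ← min(dist[i][j], dist[i][k] + dist[k][j]). The final matrix gives, for each (i, j), the minimum total weight of any directed path from i to j (possibly empty when i = j).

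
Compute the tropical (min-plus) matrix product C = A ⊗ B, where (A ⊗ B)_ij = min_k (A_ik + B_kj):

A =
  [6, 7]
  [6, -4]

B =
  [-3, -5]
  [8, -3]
A ⊗ B =
  [3, 1]
  [3, -7]

Apply the min-plus product entry-by-entry:
  C[0][0] = min over k of (A[0][0] + B[0][0] = 6 + -3 = 3, A[0][1] + B[1][0] = 7 + 8 = 15) = 3 (attained at k = 0)
  C[0][1] = min over k of (A[0][0] + B[0][1] = 6 + -5 = 1, A[0][1] + B[1][1] = 7 + -3 = 4) = 1 (attained at k = 0)
  C[1][0] = min over k of (A[1][0] + B[0][0] = 6 + -3 = 3, A[1][1] + B[1][0] = -4 + 8 = 4) = 3 (attained at k = 0)
  C[1][1] = min over k of (A[1][0] + B[0][1] = 6 + -5 = 1, A[1][1] + B[1][1] = -4 + -3 = -7) = -7 (attained at k = 1)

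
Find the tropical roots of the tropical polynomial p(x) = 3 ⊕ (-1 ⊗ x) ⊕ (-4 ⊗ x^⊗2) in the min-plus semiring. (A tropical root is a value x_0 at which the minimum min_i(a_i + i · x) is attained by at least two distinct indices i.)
Roots: {3, 4}

Each tropical root is a break point of the lower envelope of the lines y = a_i + i · x (there are 3 lines, with slopes 0, 1, ..., 2). Only the lines that attain the minimum somewhere contribute to roots; other lines are dominated. Here the surviving (envelope) indices are i = 2, i = 1, i = 0.
Intersections between consecutive envelope lines give the roots: for adjacent envelope indices i < j the intersection is x = (a_i − a_j) / (j − i). Reading off the sorted break points: {3, 4}.
Verification: at each break x_0, at least two indices attain the minimum of min_i(a_i + i · x_0).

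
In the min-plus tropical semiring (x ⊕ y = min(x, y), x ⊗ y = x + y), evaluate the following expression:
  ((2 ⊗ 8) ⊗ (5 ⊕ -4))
((2 ⊗ 8) ⊗ (5 ⊕ -4)) = 6

Expand innermost to outermost. Recall ⊕ takes the minimum of its arguments and ⊗ takes their sum. Working out the expression ((2 ⊗ 8) ⊗ (5 ⊕ -4)) gives 6.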